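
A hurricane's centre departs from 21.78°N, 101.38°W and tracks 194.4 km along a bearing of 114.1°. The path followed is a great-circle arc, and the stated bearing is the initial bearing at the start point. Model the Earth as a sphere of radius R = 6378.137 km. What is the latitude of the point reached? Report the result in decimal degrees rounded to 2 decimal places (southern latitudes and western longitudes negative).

The arc subtends δ = 194.4/6378.137 = 0.030479 rad at the centre.
Start latitude φ₁ = 0.380133 rad; initial bearing θ = 1.991421 rad.
Applying the spherical law of cosines for sides, sin φ₂ = sin φ₁ cos δ + cos φ₁ sin δ cos θ = 0.359316, so φ₂ = 21.06°.
For the longitude increment, Δλ = atan2( sin θ sin δ cos φ₁, cos δ − sin φ₁ sin φ₂ ) = atan2(0.025832, 0.866214) = 1.71°.
Hence λ₂ = -101.38° + 1.71° = -99.67°.

latitude 21.06°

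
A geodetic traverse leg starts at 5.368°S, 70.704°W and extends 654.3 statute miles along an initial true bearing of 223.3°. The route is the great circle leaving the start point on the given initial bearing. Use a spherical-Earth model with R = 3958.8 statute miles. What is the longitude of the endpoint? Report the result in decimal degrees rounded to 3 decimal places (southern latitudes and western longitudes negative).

δ = 654.3/3958.8 = 0.165277 rad (9.4697°).
Start latitude φ₁ = -0.093689 rad; initial bearing θ = 3.897320 rad.
Applying the spherical law of cosines for sides, sin φ₂ = sin φ₁ cos δ + cos φ₁ sin δ cos θ = -0.211490, so φ₂ = -12.210°.
Δλ = atan2( sin θ sin δ cos φ₁ , cos δ − sin φ₁ sin φ₂ ) = atan2(-0.112340, 0.966587) = -0.115704 rad = -6.629°.
λ₂ = λ₁ + Δλ = -77.333°.

longitude -77.333°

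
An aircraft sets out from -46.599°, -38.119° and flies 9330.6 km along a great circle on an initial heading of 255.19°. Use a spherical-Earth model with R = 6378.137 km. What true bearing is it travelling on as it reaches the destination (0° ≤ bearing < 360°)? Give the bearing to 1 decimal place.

Angular distance δ = d/R = 9330.6 / 6378.137 = 1.462904 rad.
Start latitude φ₁ = -0.813306 rad; initial bearing θ = 4.453906 rad.
Applying the spherical law of cosines for sides, sin φ₂ = sin φ₁ cos δ + cos φ₁ sin δ cos θ = -0.252850, so φ₂ = -14.646°.
For the longitude increment, Δλ = atan2( sin θ sin δ cos φ₁, cos δ − sin φ₁ sin φ₂ ) = atan2(-0.660411, -0.076028) = -96.567°.
Hence λ₂ = -38.119° + -96.567° = -134.686°.
The forward bearing on arrival equals the back-azimuth from the destination plus 180°.
Back-azimuth from P₂ (-14.6°, -134.7°) to P₁ (-46.6°, -38.1°), with Δλ' = λ₁ − λ₂ = 96.6°: atan2( sin Δλ' cos φ₁ , cos φ₂ sin φ₁ − sin φ₂ cos φ₁ cos Δλ' ) = 136.6°.
Final bearing = (136.6° + 180°) mod 360° = 316.6°.

final bearing 316.6°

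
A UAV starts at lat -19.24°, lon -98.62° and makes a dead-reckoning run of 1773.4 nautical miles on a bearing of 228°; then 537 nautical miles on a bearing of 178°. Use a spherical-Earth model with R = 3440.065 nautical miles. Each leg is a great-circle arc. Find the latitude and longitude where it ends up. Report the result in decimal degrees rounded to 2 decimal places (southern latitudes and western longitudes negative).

Apply the spherical direct solution leg by leg, carrying full precision between legs.
Leg 1: from (-19.24°, -98.62°), δ = 1773.4/3440.065 = 0.515514 rad, θ = 228° → φ = -36.74°, λ = -125.82°.
Leg 2: from (-36.74°, -125.82°), δ = 537/3440.065 = 0.156102 rad, θ = 178° → φ = -45.67°, λ = -125.38°.

latitude -45.67°, longitude -125.38°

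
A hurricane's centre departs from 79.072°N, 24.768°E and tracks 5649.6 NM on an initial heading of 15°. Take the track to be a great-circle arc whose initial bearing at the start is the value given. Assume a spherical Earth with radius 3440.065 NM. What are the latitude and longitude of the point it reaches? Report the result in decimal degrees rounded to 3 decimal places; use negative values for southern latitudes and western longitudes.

latitude 6.460°, longitude -170.291°

The arc subtends δ = 5649.6/3440.065 = 1.642295 rad at the centre.
With φ₁ = 79.072° = 1.380067 rad and θ = 15° = 0.261799 rad:
Destination latitude: φ₂ = arcsin( sin φ₁ cos δ + cos φ₁ sin δ cos θ ) = arcsin(0.112506) = 6.460°.
Δλ = atan2( sin θ sin δ cos φ₁ , cos δ − sin φ₁ sin φ₂ ) = atan2(0.048940, -0.181903) = 2.878770 rad = 164.941°.
λ₂ = 24.768° + 164.941° = 189.709°, normalized to (−180°, 180°] → -170.291°.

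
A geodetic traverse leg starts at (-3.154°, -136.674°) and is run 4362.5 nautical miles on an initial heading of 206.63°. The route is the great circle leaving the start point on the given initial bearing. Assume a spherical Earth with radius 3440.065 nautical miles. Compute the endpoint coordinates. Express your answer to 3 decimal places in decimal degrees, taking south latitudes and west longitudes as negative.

latitude -60.273°, longitude 163.689°

Central angle δ = d/R = 1.268145 rad.
With φ₁ = -3.154° = -0.055048 rad and θ = 206.63° = 3.606374 rad:
Destination latitude: φ₂ = arcsin( sin φ₁ cos δ + cos φ₁ sin δ cos θ ) = arcsin(-0.868397) = -60.273°.
Then Δλ = atan2(-0.427207, 0.250273) = -1.040856 rad, from sin θ sin δ cos φ₁ over cos δ − sin φ₁ sin φ₂.
λ₂ = -136.674° + -59.637° = -196.311°, normalized to (−180°, 180°] → 163.689°.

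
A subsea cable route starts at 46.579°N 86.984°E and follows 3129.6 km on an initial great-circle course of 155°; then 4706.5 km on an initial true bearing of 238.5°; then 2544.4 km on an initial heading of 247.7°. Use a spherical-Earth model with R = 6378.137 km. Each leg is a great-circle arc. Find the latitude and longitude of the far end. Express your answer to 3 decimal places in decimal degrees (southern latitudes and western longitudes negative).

Apply the spherical direct solution leg by leg, carrying full precision between legs.
Leg 1: from (46.579°, 86.984°), δ = 3129.6/6378.137 = 0.490676 rad, θ = 155° → φ = 20.309°, λ = 99.244°.
Leg 2: from (20.309°, 99.244°), δ = 4706.5/6378.137 = 0.737911 rad, θ = 238.5° → φ = -4.178°, λ = 64.135°.
Leg 3: from (-4.178°, 64.135°), δ = 2544.4/6378.137 = 0.398925 rad, θ = 247.7° → φ = -12.365°, λ = 42.548°.

latitude -12.365°, longitude 42.548°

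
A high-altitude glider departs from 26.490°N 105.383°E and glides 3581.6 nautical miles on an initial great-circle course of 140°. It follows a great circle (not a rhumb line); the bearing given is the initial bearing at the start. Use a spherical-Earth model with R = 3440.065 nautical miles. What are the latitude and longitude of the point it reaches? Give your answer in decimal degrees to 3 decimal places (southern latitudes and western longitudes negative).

latitude -21.489°, longitude 141.978°

δ = 3581.6/3440.065 = 1.041143 rad (59.6531°).
Converting: φ₁ = 0.462338 rad, θ = 2.443461 rad.
sin φ₂ = sin φ₁ cos δ + cos φ₁ sin δ cos θ = (0.446042)(0.505234) + (0.895012)(0.862982)(-0.766044) = -0.366322
φ₂ = asin(-0.366322) = -0.375053 rad = -21.489°.
For the longitude increment, Δλ = atan2( sin θ sin δ cos φ₁, cos δ − sin φ₁ sin φ₂ ) = atan2(0.496476, 0.668629) = 36.595°.
λ₂ = 105.383° + 36.595° = 141.978°.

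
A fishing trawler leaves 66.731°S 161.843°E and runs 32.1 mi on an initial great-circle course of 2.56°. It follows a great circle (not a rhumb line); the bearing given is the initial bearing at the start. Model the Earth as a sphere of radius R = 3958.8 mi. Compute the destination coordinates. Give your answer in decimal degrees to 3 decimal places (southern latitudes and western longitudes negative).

Angular distance δ = d/R = 32.1 / 3958.8 = 0.008109 rad.
Converting: φ₁ = -1.164676 rad, θ = 0.044680 rad.
sin φ₂ = sin φ₁ cos δ + cos φ₁ sin δ cos θ = (-0.918660)(0.999967) + (0.395049)(0.008108)(0.999002) = -0.915430
φ₂ = asin(-0.915430) = -1.156575 rad = -66.267°.
Then Δλ = atan2(0.000143, 0.158998) = 0.000900 rad, from sin θ sin δ cos φ₁ over cos δ − sin φ₁ sin φ₂.
λ₂ = 161.843° + 0.052° = 161.895°.

latitude -66.267°, longitude 161.895°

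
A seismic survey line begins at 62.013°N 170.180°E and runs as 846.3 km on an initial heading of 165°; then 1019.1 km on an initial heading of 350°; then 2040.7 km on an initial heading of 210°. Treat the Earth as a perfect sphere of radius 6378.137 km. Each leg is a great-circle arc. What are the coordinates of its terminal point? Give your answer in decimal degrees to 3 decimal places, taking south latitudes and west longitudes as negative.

latitude 46.808°, longitude 156.726°

Apply the spherical direct solution leg by leg, carrying full precision between legs.
Leg 1: from (62.013°, 170.180°), δ = 846.3/6378.137 = 0.132688 rad, θ = 165° → φ = 54.619°, λ = 173.570°.
Leg 2: from (54.619°, 173.570°), δ = 1019.1/6378.137 = 0.159780 rad, θ = 350° → φ = 63.593°, λ = 170.009°.
Leg 3: from (63.593°, 170.009°), δ = 2040.7/6378.137 = 0.319952 rad, θ = 210° → φ = 46.808°, λ = 156.726°.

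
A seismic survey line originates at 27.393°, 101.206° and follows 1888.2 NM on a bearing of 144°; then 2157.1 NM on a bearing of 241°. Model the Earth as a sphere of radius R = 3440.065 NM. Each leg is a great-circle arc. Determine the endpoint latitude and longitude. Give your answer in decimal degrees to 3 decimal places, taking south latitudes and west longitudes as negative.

latitude -15.668°, longitude 86.859°

Apply the spherical direct solution leg by leg, carrying full precision between legs.
Leg 1: from (27.393°, 101.206°), δ = 1888.2/3440.065 = 0.548885 rad, θ = 144° → φ = 1.017°, λ = 119.068°.
Leg 2: from (1.017°, 119.068°), δ = 2157.1/3440.065 = 0.627052 rad, θ = 241° → φ = -15.668°, λ = 86.859°.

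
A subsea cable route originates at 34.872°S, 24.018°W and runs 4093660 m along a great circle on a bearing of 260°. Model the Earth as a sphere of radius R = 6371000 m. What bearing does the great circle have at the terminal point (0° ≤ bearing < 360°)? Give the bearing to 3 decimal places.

final bearing 285.795°

δ = 4093660/6371000 = 0.642546 rad (36.8152°).
With φ₁ = -34.872° = -0.608631 rad and θ = 260° = 4.537856 rad:
Destination latitude: φ₂ = arcsin( sin φ₁ cos δ + cos φ₁ sin δ cos θ ) = arcsin(-0.543094) = -32.895°.
Δλ = atan2( sin θ sin δ cos φ₁ , cos δ − sin φ₁ sin φ₂ ) = atan2(-0.484163, 0.490061) = -0.779344 rad = -44.653°.
λ₂ = λ₁ + Δλ = -68.671°.
The forward bearing on arrival equals the back-azimuth from the destination plus 180°.
Back-azimuth from P₂ (-32.895°, -68.671°) to P₁ (-34.872°, -24.018°), with Δλ' = λ₁ − λ₂ = 44.653°: atan2( sin Δλ' cos φ₁ , cos φ₂ sin φ₁ − sin φ₂ cos φ₁ cos Δλ' ) = 105.795°.
Final bearing = (105.795° + 180°) mod 360° = 285.795°.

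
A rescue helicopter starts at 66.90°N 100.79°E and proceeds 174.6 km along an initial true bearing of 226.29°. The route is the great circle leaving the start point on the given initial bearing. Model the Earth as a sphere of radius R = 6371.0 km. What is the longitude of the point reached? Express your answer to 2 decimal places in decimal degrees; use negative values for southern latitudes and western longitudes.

δ = 174.6/6371 = 0.027405 rad (1.5702°).
Converting: φ₁ = 1.167625 rad, θ = 3.949506 rad.
Applying the spherical law of cosines for sides, sin φ₂ = sin φ₁ cos δ + cos φ₁ sin δ cos θ = 0.912047, so φ₂ = 65.79°.
Δλ = atan2( sin θ sin δ cos φ₁ , cos δ − sin φ₁ sin φ₂ ) = atan2(-0.007771, 0.160704) = -0.048320 rad = -2.77°.
Hence λ₂ = 100.79° + -2.77° = 98.02°.

longitude 98.02°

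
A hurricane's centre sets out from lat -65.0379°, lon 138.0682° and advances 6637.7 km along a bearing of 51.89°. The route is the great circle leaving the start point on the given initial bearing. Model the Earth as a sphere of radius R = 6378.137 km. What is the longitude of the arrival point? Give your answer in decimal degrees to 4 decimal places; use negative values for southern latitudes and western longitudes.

δ = 6637.7/6378.137 = 1.040696 rad (59.6275°).
Start latitude φ₁ = -1.135125 rad; initial bearing θ = 0.905651 rad.
Destination latitude: φ₂ = arcsin( sin φ₁ cos δ + cos φ₁ sin δ cos θ ) = arcsin(-0.233676) = -13.5136°.
For the longitude increment, Δλ = atan2( sin θ sin δ cos φ₁, cos δ − sin φ₁ sin φ₂ ) = atan2(0.286483, 0.293772) = 44.2803°.
λ₂ = 138.0682° + 44.2803° = 182.3485°, normalized to (−180°, 180°] → -177.6515°.

longitude -177.6515°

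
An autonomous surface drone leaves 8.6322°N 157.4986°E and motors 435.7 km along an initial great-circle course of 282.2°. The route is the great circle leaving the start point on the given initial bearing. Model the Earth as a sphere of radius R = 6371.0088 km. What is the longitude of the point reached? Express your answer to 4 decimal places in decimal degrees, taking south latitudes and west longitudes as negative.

longitude 153.6162°

The arc subtends δ = 435.7/6371.0088 = 0.068388 rad at the centre.
With φ₁ = 8.6322° = 0.150660 rad and θ = 282.2° = 4.925319 rad:
Applying the spherical law of cosines for sides, sin φ₂ = sin φ₁ cos δ + cos φ₁ sin δ cos θ = 0.164017, so φ₂ = 9.4402°.
Then Δλ = atan2(-0.066035, 0.973045) = -0.067760 rad, from sin θ sin δ cos φ₁ over cos δ − sin φ₁ sin φ₂.
λ₂ = λ₁ + Δλ = 153.6162°.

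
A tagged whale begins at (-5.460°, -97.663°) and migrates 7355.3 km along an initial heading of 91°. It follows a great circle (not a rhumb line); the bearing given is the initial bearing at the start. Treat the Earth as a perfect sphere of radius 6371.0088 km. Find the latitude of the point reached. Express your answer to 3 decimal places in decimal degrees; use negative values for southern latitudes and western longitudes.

latitude -3.117°

δ = 7355.3/6371.0088 = 1.154495 rad (66.1477°).
Converting: φ₁ = -0.095295 rad, θ = 1.588250 rad.
Destination latitude: φ₂ = arcsin( sin φ₁ cos δ + cos φ₁ sin δ cos θ ) = arcsin(-0.054366) = -3.117°.
Δλ = atan2( sin θ sin δ cos φ₁ , cos δ − sin φ₁ sin φ₂ ) = atan2(0.910303, 0.399207) = 1.157511 rad = 66.320°.
Hence λ₂ = -97.663° + 66.320° = -31.343°.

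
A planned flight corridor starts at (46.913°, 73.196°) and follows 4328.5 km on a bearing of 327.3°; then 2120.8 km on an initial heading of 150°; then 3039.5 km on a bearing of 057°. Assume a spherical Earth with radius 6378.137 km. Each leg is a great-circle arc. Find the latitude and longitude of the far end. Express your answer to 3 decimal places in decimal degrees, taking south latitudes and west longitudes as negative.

Apply the spherical direct solution leg by leg, carrying full precision between legs.
Leg 1: from (46.913°, 73.196°), δ = 4328.5/6378.137 = 0.678646 rad, θ = 327.3° → φ = 68.333°, λ = 6.482°.
Leg 2: from (68.333°, 6.482°), δ = 2120.8/6378.137 = 0.332511 rad, θ = 150° → φ = 50.721°, λ = 21.422°.
Leg 3: from (50.721°, 21.422°), δ = 3039.5/6378.137 = 0.476550 rad, θ = 57° → φ = 57.779°, λ = 67.603°.

latitude 57.779°, longitude 67.603°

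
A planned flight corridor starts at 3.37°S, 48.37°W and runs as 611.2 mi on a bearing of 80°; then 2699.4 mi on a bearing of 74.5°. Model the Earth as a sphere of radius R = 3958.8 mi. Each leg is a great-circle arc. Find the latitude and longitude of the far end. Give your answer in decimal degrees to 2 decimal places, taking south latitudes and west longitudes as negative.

Apply the spherical direct solution leg by leg, carrying full precision between legs.
Leg 1: from (-3.37°, -48.37°), δ = 611.2/3958.8 = 0.154390 rad, θ = 80° → φ = -1.80°, λ = -39.66°.
Leg 2: from (-1.80°, -39.66°), δ = 2699.4/3958.8 = 0.681873 rad, θ = 74.5° → φ = 8.28°, λ = -1.80°.

latitude 8.28°, longitude -1.80°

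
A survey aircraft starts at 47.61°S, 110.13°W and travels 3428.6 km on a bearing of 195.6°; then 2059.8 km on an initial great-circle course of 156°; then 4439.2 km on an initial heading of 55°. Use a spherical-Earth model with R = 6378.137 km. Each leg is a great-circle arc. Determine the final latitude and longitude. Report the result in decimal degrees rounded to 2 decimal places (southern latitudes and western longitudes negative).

latitude -45.31°, longitude 12.07°

Apply the spherical direct solution leg by leg, carrying full precision between legs.
Leg 1: from (-47.61°, -110.13°), δ = 3428.6/6378.137 = 0.537555 rad, θ = 195.6° → φ = -75.22°, λ = -142.79°.
Leg 2: from (-75.22°, -142.79°), δ = 2059.8/6378.137 = 0.322947 rad, θ = 156° → φ = -82.26°, λ = -36.25°.
Leg 3: from (-82.26°, -36.25°), δ = 4439.2/6378.137 = 0.696003 rad, θ = 55° → φ = -45.31°, λ = 12.07°.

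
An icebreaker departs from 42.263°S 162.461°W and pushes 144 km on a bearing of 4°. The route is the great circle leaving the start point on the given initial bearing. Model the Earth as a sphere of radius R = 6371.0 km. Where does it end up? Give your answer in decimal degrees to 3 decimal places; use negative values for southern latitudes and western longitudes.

latitude -40.971°, longitude -162.341°

The arc subtends δ = 144/6371 = 0.022602 rad at the centre.
Start latitude φ₁ = -0.737629 rad; initial bearing θ = 0.069813 rad.
Destination latitude: φ₂ = arcsin( sin φ₁ cos δ + cos φ₁ sin δ cos θ ) = arcsin(-0.655678) = -40.971°.
For the longitude increment, Δλ = atan2( sin θ sin δ cos φ₁, cos δ − sin φ₁ sin φ₂ ) = atan2(0.001167, 0.558778) = 0.120°.
λ₂ = λ₁ + Δλ = -162.341°.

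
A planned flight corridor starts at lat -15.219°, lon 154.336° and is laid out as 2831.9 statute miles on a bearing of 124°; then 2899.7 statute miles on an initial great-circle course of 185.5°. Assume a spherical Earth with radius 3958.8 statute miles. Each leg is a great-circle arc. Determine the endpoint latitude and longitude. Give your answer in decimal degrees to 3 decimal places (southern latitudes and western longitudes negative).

Apply the spherical direct solution leg by leg, carrying full precision between legs.
Leg 1: from (-15.219°, 154.336°), δ = 2831.9/3958.8 = 0.715343 rad, θ = 124° → φ = -33.508°, λ = -164.962°.
Leg 2: from (-33.508°, -164.962°), δ = 2899.7/3958.8 = 0.732469 rad, θ = 185.5° → φ = -74.900°, λ = -179.205°.

latitude -74.900°, longitude -179.205°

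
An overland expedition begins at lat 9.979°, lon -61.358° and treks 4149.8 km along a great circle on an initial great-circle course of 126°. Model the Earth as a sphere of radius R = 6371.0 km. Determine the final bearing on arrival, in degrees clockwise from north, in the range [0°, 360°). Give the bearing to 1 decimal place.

final bearing 125.4°

The arc subtends δ = 4149.8/6371 = 0.651358 rad at the centre.
Start latitude φ₁ = 0.174166 rad; initial bearing θ = 2.199115 rad.
sin φ₂ = sin φ₁ cos δ + cos φ₁ sin δ cos θ = (0.173287)(0.795261) + (0.984871)(0.606267)(-0.587785) = -0.213155
φ₂ = asin(-0.213155) = -0.214803 rad = -12.307°.
For the longitude increment, Δλ = atan2( sin θ sin δ cos φ₁, cos δ − sin φ₁ sin φ₂ ) = atan2(0.483060, 0.832198) = 30.134°.
Hence λ₂ = -61.358° + 30.134° = -31.224°.
The forward bearing on arrival equals the back-azimuth from the destination plus 180°.
Back-azimuth from P₂ (-12.3°, -31.2°) to P₁ (10.0°, -61.4°), with Δλ' = λ₁ − λ₂ = -30.1°: atan2( sin Δλ' cos φ₁ , cos φ₂ sin φ₁ − sin φ₂ cos φ₁ cos Δλ' ) = 305.4°.
Final bearing = (305.4° + 180°) mod 360° = 125.4°.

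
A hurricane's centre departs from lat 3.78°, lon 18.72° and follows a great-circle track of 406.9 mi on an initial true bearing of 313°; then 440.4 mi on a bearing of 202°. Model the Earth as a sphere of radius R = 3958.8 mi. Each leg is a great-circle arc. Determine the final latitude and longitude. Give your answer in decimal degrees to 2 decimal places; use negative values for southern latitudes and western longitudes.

latitude 1.87°, longitude 11.99°

Apply the spherical direct solution leg by leg, carrying full precision between legs.
Leg 1: from (3.78°, 18.72°), δ = 406.9/3958.8 = 0.102784 rad, θ = 313° → φ = 7.78°, λ = 14.38°.
Leg 2: from (7.78°, 14.38°), δ = 440.4/3958.8 = 0.111246 rad, θ = 202° → φ = 1.87°, λ = 11.99°.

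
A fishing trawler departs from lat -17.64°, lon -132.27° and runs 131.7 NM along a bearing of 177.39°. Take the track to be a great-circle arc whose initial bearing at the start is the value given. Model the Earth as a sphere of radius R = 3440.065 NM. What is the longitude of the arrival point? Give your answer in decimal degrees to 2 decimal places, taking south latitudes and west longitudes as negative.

longitude -132.16°

Angular distance δ = d/R = 131.7 / 3440.065 = 0.038284 rad.
Converting: φ₁ = -0.307876 rad, θ = 3.096040 rad.
sin φ₂ = sin φ₁ cos δ + cos φ₁ sin δ cos θ = (-0.303035)(0.999267) + (0.952979)(0.038275)(-0.998963) = -0.339250
φ₂ = asin(-0.339250) = -0.346120 rad = -19.83°.
Then Δλ = atan2(0.001661, 0.896462) = 0.001853 rad, from sin θ sin δ cos φ₁ over cos δ − sin φ₁ sin φ₂.
Hence λ₂ = -132.27° + 0.11° = -132.16°.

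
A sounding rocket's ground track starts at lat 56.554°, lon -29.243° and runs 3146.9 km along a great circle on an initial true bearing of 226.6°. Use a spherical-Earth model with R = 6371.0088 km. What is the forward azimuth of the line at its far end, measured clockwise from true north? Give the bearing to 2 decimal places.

δ = 3146.9/6371.0088 = 0.493941 rad (28.3007°).
Converting: φ₁ = 0.987054 rad, θ = 3.954916 rad.
Destination latitude: φ₂ = arcsin( sin φ₁ cos δ + cos φ₁ sin δ cos θ ) = arcsin(0.555134) = 33.720°.
For the longitude increment, Δλ = atan2( sin θ sin δ cos φ₁, cos δ − sin φ₁ sin φ₂ ) = atan2(-0.189854, 0.417264) = -24.465°.
λ₂ = λ₁ + Δλ = -53.708°.
The forward bearing on arrival equals the back-azimuth from the destination plus 180°.
Back-azimuth from P₂ (33.72°, -53.71°) to P₁ (56.55°, -29.24°), with Δλ' = λ₁ − λ₂ = 24.47°: atan2( sin Δλ' cos φ₁ , cos φ₂ sin φ₁ − sin φ₂ cos φ₁ cos Δλ' ) = 28.78°.
Final bearing = (28.78° + 180°) mod 360° = 208.78°.

final bearing 208.78°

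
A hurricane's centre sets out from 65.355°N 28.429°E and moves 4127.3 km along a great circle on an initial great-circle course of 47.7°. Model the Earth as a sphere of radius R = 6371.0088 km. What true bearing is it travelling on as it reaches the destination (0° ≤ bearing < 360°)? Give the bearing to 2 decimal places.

final bearing 136.47°

The arc subtends δ = 4127.3/6371.0088 = 0.647825 rad at the centre.
Converting: φ₁ = 1.140660 rad, θ = 0.832522 rad.
Applying the spherical law of cosines for sides, sin φ₂ = sin φ₁ cos δ + cos φ₁ sin δ cos θ = 0.894117, so φ₂ = 63.395°.
Then Δλ = atan2(0.186119, -0.015273) = 1.652673 rad, from sin θ sin δ cos φ₁ over cos δ − sin φ₁ sin φ₂.
Hence λ₂ = 28.429° + 94.691° = 123.120°.
The forward bearing on arrival equals the back-azimuth from the destination plus 180°.
Back-azimuth from P₂ (63.40°, 123.12°) to P₁ (65.36°, 28.43°), with Δλ' = λ₁ − λ₂ = -94.69°: atan2( sin Δλ' cos φ₁ , cos φ₂ sin φ₁ − sin φ₂ cos φ₁ cos Δλ' ) = 316.47°.
Final bearing = (316.47° + 180°) mod 360° = 136.47°.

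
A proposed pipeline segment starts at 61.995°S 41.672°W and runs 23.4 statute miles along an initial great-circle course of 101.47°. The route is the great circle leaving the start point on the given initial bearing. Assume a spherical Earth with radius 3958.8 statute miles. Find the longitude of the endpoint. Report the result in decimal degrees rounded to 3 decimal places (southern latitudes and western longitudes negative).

longitude -40.964°

δ = 23.4/3958.8 = 0.005911 rad (0.3387°).
Start latitude φ₁ = -1.082017 rad; initial bearing θ = 1.770986 rad.
sin φ₂ = sin φ₁ cos δ + cos φ₁ sin δ cos θ = (-0.882907)(0.999983) + (0.469549)(0.005911)(-0.198855) = -0.883443
φ₂ = asin(-0.883443) = -1.083161 rad = -62.061°.
Δλ = atan2( sin θ sin δ cos φ₁ , cos δ − sin φ₁ sin φ₂ ) = atan2(0.002720, 0.219985) = 0.012364 rad = 0.708°.
λ₂ = -41.672° + 0.708° = -40.964°.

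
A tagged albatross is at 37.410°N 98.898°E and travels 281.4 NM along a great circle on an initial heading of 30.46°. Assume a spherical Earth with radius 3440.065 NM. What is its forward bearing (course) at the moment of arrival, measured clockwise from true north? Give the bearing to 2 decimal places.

Angular distance δ = d/R = 281.4 / 3440.065 = 0.081801 rad.
Start latitude φ₁ = 0.652928 rad; initial bearing θ = 0.531627 rad.
sin φ₂ = sin φ₁ cos δ + cos φ₁ sin δ cos θ = (0.607514)(0.996656) + (0.794309)(0.081710)(0.861983) = 0.661428
φ₂ = asin(0.661428) = 0.722721 rad = 41.409°.
For the longitude increment, Δλ = atan2( sin θ sin δ cos φ₁, cos δ − sin φ₁ sin φ₂ ) = atan2(0.032902, 0.594829) = 3.166°.
λ₂ = 98.898° + 3.166° = 102.064°.
The forward bearing on arrival equals the back-azimuth from the destination plus 180°.
Back-azimuth from P₂ (41.41°, 102.06°) to P₁ (37.41°, 98.90°), with Δλ' = λ₁ − λ₂ = -3.17°: atan2( sin Δλ' cos φ₁ , cos φ₂ sin φ₁ − sin φ₂ cos φ₁ cos Δλ' ) = 212.47°.
Final bearing = (212.47° + 180°) mod 360° = 32.47°.

final bearing 32.47°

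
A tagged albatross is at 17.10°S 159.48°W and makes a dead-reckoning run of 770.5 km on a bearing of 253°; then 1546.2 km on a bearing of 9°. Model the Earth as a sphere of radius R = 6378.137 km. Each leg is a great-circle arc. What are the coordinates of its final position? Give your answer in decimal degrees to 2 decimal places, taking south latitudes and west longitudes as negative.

Apply the spherical direct solution leg by leg, carrying full precision between legs.
Leg 1: from (-17.10°, -159.48°), δ = 770.5/6378.137 = 0.120803 rad, θ = 253° → φ = -19.00°, λ = -166.48°.
Leg 2: from (-19.00°, -166.48°), δ = 1546.2/6378.137 = 0.242422 rad, θ = 9° → φ = -5.27°, λ = -164.32°.

latitude -5.27°, longitude -164.32°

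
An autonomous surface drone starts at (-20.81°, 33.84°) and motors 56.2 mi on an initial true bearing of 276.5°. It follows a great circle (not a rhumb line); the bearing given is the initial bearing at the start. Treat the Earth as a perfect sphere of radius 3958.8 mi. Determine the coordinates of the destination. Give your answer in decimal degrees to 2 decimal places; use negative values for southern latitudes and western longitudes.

latitude -20.72°, longitude 32.98°

The arc subtends δ = 56.2/3958.8 = 0.014196 rad at the centre.
Converting: φ₁ = -0.363203 rad, θ = 4.825835 rad.
sin φ₂ = sin φ₁ cos δ + cos φ₁ sin δ cos θ = (-0.355270)(0.999899) + (0.934764)(0.014196)(0.113203) = -0.353732
φ₂ = asin(-0.353732) = -0.361558 rad = -20.72°.
Δλ = atan2( sin θ sin δ cos φ₁ , cos δ − sin φ₁ sin φ₂ ) = atan2(-0.013184, 0.874229) = -0.015080 rad = -0.86°.
λ₂ = 33.84° + -0.86° = 32.98°.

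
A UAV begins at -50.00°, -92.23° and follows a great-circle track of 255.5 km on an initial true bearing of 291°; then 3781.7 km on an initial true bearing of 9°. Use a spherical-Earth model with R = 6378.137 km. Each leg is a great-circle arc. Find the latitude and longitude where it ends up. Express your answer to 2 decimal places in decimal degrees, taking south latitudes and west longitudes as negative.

Apply the spherical direct solution leg by leg, carrying full precision between legs.
Leg 1: from (-50.00°, -92.23°), δ = 255.5/6378.137 = 0.040059 rad, θ = 291° → φ = -49.13°, λ = -95.51°.
Leg 2: from (-49.13°, -95.51°), δ = 3781.7/6378.137 = 0.592916 rad, θ = 9° → φ = -15.43°, λ = -90.30°.

latitude -15.43°, longitude -90.30°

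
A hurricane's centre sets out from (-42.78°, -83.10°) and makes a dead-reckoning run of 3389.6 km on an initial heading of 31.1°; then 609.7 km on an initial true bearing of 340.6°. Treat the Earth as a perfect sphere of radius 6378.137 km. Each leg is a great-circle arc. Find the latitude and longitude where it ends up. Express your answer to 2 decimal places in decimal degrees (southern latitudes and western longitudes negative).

Apply the spherical direct solution leg by leg, carrying full precision between legs.
Leg 1: from (-42.78°, -83.10°), δ = 3389.6/6378.137 = 0.531440 rad, θ = 31.1° → φ = -15.49°, λ = -67.34°.
Leg 2: from (-15.49°, -67.34°), δ = 609.7/6378.137 = 0.095592 rad, θ = 340.6° → φ = -10.31°, λ = -69.19°.

latitude -10.31°, longitude -69.19°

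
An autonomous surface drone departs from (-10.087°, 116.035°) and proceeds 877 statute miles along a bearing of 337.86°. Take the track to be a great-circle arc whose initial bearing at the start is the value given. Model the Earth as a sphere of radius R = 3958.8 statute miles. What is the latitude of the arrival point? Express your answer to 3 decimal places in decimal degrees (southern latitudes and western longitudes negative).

latitude 1.691°

δ = 877/3958.8 = 0.221532 rad (12.6928°).
With φ₁ = -10.087° = -0.176051 rad and θ = 337.86° = 5.896769 rad:
Applying the spherical law of cosines for sides, sin φ₂ = sin φ₁ cos δ + cos φ₁ sin δ cos θ = 0.029514, so φ₂ = 1.691°.
For the longitude increment, Δλ = atan2( sin θ sin δ cos φ₁, cos δ − sin φ₁ sin φ₂ ) = atan2(-0.081528, 0.980731) = -4.752°.
λ₂ = λ₁ + Δλ = 111.283°.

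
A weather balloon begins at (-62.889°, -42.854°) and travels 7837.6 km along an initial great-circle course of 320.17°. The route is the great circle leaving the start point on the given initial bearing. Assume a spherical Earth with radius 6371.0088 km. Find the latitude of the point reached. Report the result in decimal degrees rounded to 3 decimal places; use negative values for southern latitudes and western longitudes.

Central angle δ = d/R = 1.230198 rad.
Converting: φ₁ = -1.097620 rad, θ = 5.588021 rad.
Applying the spherical law of cosines for sides, sin φ₂ = sin φ₁ cos δ + cos φ₁ sin δ cos θ = 0.032515, so φ₂ = 1.863°.
Then Δλ = atan2(-0.275124, 0.362994) = -0.648557 rad, from sin θ sin δ cos φ₁ over cos δ − sin φ₁ sin φ₂.
Hence λ₂ = -42.854° + -37.160° = -80.014°.

latitude 1.863°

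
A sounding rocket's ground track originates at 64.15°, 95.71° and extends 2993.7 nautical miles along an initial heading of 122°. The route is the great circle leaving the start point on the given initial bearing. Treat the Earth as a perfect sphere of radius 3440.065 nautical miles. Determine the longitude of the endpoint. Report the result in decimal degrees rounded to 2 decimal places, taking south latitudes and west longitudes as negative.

Angular distance δ = d/R = 2993.7 / 3440.065 = 0.870245 rad.
Converting: φ₁ = 1.119629 rad, θ = 2.129302 rad.
Applying the spherical law of cosines for sides, sin φ₂ = sin φ₁ cos δ + cos φ₁ sin δ cos θ = 0.403498, so φ₂ = 23.80°.
For the longitude increment, Δλ = atan2( sin θ sin δ cos φ₁, cos δ − sin φ₁ sin φ₂ ) = atan2(0.282679, 0.281516) = 45.12°.
Hence λ₂ = 95.71° + 45.12° = 140.83°.

longitude 140.83°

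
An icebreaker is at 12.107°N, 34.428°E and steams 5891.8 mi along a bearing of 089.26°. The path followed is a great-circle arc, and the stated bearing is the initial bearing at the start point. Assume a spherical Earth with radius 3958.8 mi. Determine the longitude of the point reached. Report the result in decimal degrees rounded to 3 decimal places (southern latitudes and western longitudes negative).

longitude 119.959°

The arc subtends δ = 5891.8/3958.8 = 1.488279 rad at the centre.
Converting: φ₁ = 0.211307 rad, θ = 1.557881 rad.
Destination latitude: φ₂ = arcsin( sin φ₁ cos δ + cos φ₁ sin δ cos θ ) = arcsin(0.029872) = 1.712°.
Δλ = atan2( sin θ sin δ cos φ₁ , cos δ − sin φ₁ sin φ₂ ) = atan2(0.974349, 0.076158) = 1.492792 rad = 85.531°.
λ₂ = λ₁ + Δλ = 119.959°.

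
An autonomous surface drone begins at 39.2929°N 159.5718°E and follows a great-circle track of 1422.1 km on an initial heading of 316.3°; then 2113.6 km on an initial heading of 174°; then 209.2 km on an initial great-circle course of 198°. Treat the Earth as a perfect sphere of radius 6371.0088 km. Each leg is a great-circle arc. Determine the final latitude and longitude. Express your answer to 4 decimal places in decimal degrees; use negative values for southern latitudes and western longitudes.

Apply the spherical direct solution leg by leg, carrying full precision between legs.
Leg 1: from (39.2929°, 159.5718°), δ = 1422.1/6371.0088 = 0.223214 rad, θ = 316.3° → φ = 47.8535°, λ = 146.3975°.
Leg 2: from (47.8535°, 146.3975°), δ = 2113.6/6371.0088 = 0.331753 rad, θ = 174° → φ = 28.9238°, λ = 148.6266°.
Leg 3: from (28.9238°, 148.6266°), δ = 209.2/6371.0088 = 0.032836 rad, θ = 198° → φ = 27.1329°, λ = 147.9735°.

latitude 27.1329°, longitude 147.9735°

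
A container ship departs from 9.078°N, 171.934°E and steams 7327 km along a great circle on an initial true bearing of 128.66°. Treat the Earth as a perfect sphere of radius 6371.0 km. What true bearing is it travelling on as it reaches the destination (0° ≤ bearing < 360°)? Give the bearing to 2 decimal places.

final bearing 117.18°

Central angle δ = d/R = 1.150055 rad.
Converting: φ₁ = 0.158441 rad, θ = 2.245541 rad.
Destination latitude: φ₂ = arcsin( sin φ₁ cos δ + cos φ₁ sin δ cos θ ) = arcsin(-0.498630) = -29.909°.
For the longitude increment, Δλ = atan2( sin θ sin δ cos φ₁, cos δ − sin φ₁ sin φ₂ ) = atan2(0.703837, 0.487111) = 55.314°.
λ₂ = 171.934° + 55.314° = 227.248°, normalized to (−180°, 180°] → -132.752°.
The forward bearing on arrival equals the back-azimuth from the destination plus 180°.
Back-azimuth from P₂ (-29.91°, -132.75°) to P₁ (9.08°, 171.93°), with Δλ' = λ₁ − λ₂ = 304.69°: atan2( sin Δλ' cos φ₁ , cos φ₂ sin φ₁ − sin φ₂ cos φ₁ cos Δλ' ) = 297.18°.
Final bearing = (297.18° + 180°) mod 360° = 117.18°.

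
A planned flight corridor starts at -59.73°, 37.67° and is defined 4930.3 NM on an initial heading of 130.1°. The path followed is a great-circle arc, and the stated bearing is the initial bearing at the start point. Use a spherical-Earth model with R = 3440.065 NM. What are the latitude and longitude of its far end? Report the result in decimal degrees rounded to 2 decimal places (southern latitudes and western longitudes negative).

latitude -26.11°, longitude 160.13°

Central angle δ = d/R = 1.433200 rad.
With φ₁ = -59.73° = -1.042485 rad and θ = 130.1° = 2.270673 rad:
Destination latitude: φ₂ = arcsin( sin φ₁ cos δ + cos φ₁ sin δ cos θ ) = arcsin(-0.440080) = -26.11°.
Then Δλ = atan2(0.381934, -0.242917) = 2.137279 rad, from sin θ sin δ cos φ₁ over cos δ − sin φ₁ sin φ₂.
λ₂ = λ₁ + Δλ = 160.13°.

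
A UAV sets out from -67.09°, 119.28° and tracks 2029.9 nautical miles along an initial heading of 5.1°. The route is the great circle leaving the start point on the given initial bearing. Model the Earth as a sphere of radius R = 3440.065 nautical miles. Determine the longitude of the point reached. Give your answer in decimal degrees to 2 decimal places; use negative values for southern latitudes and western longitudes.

Angular distance δ = d/R = 2029.9 / 3440.065 = 0.590076 rad.
Converting: φ₁ = -1.170941 rad, θ = 0.089012 rad.
sin φ₂ = sin φ₁ cos δ + cos φ₁ sin δ cos θ = (-0.921117)(0.830898) + (0.389285)(0.556424)(0.996041) = -0.549605
φ₂ = asin(-0.549605) = -0.581891 rad = -33.34°.
For the longitude increment, Δλ = atan2( sin θ sin δ cos φ₁, cos δ − sin φ₁ sin φ₂ ) = atan2(0.019255, 0.324648) = 3.39°.
λ₂ = λ₁ + Δλ = 122.67°.

longitude 122.67°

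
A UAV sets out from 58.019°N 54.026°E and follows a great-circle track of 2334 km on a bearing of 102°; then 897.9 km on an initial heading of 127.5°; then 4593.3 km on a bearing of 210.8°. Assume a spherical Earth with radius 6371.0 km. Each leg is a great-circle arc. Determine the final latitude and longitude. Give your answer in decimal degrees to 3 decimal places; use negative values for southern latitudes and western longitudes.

Apply the spherical direct solution leg by leg, carrying full precision between legs.
Leg 1: from (58.019°, 54.026°), δ = 2334/6371 = 0.366348 rad, θ = 102° → φ = 48.807°, λ = 86.167°.
Leg 2: from (48.807°, 86.167°), δ = 897.9/6371 = 0.140935 rad, θ = 127.5° → φ = 43.528°, λ = 95.009°.
Leg 3: from (43.528°, 95.009°), δ = 4593.3/6371 = 0.720970 rad, θ = 210.8° → φ = 6.098°, λ = 75.136°.

latitude 6.098°, longitude 75.136°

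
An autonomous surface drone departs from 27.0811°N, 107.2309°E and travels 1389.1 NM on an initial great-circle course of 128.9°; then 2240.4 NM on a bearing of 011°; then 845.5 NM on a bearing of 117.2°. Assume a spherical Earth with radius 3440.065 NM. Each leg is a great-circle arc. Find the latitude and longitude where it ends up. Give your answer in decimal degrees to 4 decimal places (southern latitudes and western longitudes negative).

Apply the spherical direct solution leg by leg, carrying full precision between legs.
Leg 1: from (27.0811°, 107.2309°), δ = 1389.1/3440.065 = 0.403801 rad, θ = 128.9° → φ = 11.4757°, λ = 125.4120°.
Leg 2: from (11.4757°, 125.4120°), δ = 2240.4/3440.065 = 0.651267 rad, θ = 11° → φ = 47.8501°, λ = 135.3372°.
Leg 3: from (47.8501°, 135.3372°), δ = 845.5/3440.065 = 0.245780 rad, θ = 117.2° → φ = 40.1263°, λ = 151.7779°.

latitude 40.1263°, longitude 151.7779°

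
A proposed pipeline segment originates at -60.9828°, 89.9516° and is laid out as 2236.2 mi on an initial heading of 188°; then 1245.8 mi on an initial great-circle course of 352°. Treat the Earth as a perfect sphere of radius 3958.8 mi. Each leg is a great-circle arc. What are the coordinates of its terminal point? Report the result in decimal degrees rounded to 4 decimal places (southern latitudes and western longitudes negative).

latitude -66.7359°, longitude -42.1616°

Apply the spherical direct solution leg by leg, carrying full precision between legs.
Leg 1: from (-60.9828°, 89.9516°), δ = 2236.2/3958.8 = 0.564868 rad, θ = 188° → φ = -84.7262°, λ = -35.9002°.
Leg 2: from (-84.7262°, -35.9002°), δ = 1245.8/3958.8 = 0.314691 rad, θ = 352° → φ = -66.7359°, λ = -42.1616°.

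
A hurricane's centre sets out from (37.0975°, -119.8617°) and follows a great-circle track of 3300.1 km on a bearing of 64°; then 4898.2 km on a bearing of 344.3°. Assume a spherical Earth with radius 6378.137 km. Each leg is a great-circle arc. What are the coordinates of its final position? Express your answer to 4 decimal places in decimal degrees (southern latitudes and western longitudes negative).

Apply the spherical direct solution leg by leg, carrying full precision between legs.
Leg 1: from (37.0975°, -119.8617°), δ = 3300.1/6378.137 = 0.517408 rad, θ = 64° → φ = 44.2002°, λ = -81.5368°.
Leg 2: from (44.2002°, -81.5368°), δ = 4898.2/6378.137 = 0.767967 rad, θ = 344.3° → φ = 78.7917°, λ = -156.7972°.

latitude 78.7917°, longitude -156.7972°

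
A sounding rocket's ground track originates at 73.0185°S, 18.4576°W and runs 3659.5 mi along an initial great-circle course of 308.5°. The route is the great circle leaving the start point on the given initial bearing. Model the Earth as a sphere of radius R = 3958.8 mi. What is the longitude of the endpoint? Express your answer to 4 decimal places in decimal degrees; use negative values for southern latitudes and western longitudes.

The arc subtends δ = 3659.5/3958.8 = 0.924396 rad at the centre.
Converting: φ₁ = -1.274413 rad, θ = 5.384341 rad.
Applying the spherical law of cosines for sides, sin φ₂ = sin φ₁ cos δ + cos φ₁ sin δ cos θ = -0.430921, so φ₂ = -25.5260°.
Then Δλ = atan2(-0.182458, 0.190184) = -0.764669 rad, from sin θ sin δ cos φ₁ over cos δ − sin φ₁ sin φ₂.
λ₂ = -18.4576° + -43.8123° = -62.2699°.

longitude -62.2699°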